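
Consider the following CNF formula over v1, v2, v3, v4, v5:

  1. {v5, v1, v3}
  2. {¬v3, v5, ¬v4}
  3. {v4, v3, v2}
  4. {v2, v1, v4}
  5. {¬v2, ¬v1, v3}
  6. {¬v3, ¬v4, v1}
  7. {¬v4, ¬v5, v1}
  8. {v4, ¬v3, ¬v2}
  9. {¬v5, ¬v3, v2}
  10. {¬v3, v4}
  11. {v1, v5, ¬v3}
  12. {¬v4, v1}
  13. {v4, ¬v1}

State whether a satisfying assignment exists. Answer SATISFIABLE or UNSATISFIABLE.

SATISFIABLE

Try v1 = True.
  then v4 is forced to True.
For the remaining variables, v2 = False, v3 = False, v5 = False works.
So v1=T, v2=F, v3=F, v4=T, v5=F is a satisfying assignment.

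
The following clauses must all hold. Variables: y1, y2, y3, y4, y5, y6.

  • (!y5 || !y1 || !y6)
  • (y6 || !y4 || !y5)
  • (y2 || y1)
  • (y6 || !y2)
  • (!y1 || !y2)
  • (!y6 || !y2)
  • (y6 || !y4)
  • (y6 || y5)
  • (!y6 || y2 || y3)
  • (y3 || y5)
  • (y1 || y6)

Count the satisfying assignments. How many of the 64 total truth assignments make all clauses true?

4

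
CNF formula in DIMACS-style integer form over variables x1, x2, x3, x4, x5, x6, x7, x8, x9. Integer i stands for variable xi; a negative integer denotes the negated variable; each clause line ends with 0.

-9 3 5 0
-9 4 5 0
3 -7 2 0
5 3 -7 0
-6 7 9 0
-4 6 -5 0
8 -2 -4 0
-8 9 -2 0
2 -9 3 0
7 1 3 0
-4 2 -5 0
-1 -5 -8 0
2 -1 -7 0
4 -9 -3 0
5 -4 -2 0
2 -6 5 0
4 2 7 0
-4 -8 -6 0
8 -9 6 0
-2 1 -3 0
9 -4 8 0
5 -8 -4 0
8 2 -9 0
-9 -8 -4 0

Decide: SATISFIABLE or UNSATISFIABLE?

SATISFIABLE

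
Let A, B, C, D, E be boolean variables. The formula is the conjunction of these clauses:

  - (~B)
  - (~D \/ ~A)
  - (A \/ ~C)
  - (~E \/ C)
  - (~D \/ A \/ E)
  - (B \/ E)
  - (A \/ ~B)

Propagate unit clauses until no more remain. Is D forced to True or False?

False

(~B) stands alone — B = False.
(E \/ B) with B = False leaves only E, so E = True.
From (C \/ ~E) and E = True: C = True.
In (~C \/ A), ~C is now false; A must hold, so A = True.
From (~A \/ ~D) and A = True: D = False.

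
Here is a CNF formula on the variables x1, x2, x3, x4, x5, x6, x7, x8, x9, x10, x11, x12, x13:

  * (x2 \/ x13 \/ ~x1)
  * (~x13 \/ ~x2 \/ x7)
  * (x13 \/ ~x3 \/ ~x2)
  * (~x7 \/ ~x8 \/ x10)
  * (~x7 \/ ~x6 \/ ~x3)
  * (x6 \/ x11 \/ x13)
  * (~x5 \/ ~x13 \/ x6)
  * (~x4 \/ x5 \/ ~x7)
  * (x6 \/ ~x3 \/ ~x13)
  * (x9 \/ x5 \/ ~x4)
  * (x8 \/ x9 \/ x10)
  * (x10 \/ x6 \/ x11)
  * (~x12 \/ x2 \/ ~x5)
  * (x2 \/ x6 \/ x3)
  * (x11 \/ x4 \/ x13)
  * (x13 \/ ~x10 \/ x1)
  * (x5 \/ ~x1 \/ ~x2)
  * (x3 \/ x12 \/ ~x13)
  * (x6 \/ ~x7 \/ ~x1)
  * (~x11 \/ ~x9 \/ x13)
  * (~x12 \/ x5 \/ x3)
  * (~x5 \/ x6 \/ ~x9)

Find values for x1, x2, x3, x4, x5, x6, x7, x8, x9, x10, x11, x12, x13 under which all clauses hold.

x1 = T, x2 = T, x3 = F, x4 = T, x5 = T, x6 = T, x7 = T, x8 = F, x9 = F, x10 = T, x11 = F, x12 = F, x13 = F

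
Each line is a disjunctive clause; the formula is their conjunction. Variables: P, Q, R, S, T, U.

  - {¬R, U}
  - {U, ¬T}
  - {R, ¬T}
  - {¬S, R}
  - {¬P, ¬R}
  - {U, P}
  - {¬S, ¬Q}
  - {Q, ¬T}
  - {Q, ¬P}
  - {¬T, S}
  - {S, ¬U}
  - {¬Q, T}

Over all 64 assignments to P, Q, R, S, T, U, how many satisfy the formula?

Satisfying assignments:
  P=F Q=F R=T S=T T=F U=T
That's 1 in total.

1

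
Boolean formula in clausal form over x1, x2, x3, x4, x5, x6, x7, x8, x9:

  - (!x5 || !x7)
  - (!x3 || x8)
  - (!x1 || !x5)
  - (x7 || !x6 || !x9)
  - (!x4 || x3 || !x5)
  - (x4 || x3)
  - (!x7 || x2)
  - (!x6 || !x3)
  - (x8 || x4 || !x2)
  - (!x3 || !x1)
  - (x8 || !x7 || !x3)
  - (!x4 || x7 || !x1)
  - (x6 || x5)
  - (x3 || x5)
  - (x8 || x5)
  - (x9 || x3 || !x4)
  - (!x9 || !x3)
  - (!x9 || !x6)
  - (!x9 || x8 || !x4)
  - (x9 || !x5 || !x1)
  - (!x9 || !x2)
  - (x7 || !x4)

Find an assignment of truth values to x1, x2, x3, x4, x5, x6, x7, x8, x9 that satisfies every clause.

x1=False  x2=True  x3=True  x4=False  x5=True  x6=False  x7=False  x8=True  x9=False

Pure literal: x1 appears only negated; assign x1 = False.
Pure literal: x8 appears only positively; assign x8 = True.
Set x2 = True and propagate.
  then x9 is forced to False.
Set x3 = True and propagate.
  then x6 is forced to False.
  then x5 is forced to True.
  then x7 is forced to False.
  then x4 is forced to False.
Check each clause:
  1. (!x5 || !x7) — !x7 is true.
  2. (x8 || !x3) — x8 is true.
  3. (!x5 || !x1) — !x1 is true.
  4. (!x9 || !x6 || x7) — !x6 is true.
  5. (!x4 || x3 || !x5) — x3 is true.
  6. (x3 || x4) — x3 is true.
  7. (!x7 || x2) — !x7 is true.
  8. (!x6 || !x3) — !x6 is true.
  9. (x8 || !x2 || x4) — x8 is true.
  10. (!x1 || !x3) — !x1 is true.
  11. (!x3 || !x7 || x8) — x8 is true.
  12. (x7 || !x4 || !x1) — !x4 is true.
  13. (x6 || x5) — x5 is true.
  14. (x5 || x3) — x3 is true.
  15. (x5 || x8) — x8 is true.
  16. (x3 || x9 || !x4) — x3 is true.
  17. (!x3 || !x9) — !x9 is true.
  18. (!x6 || !x9) — !x6 is true.
  19. (x8 || !x4 || !x9) — x8 is true.
  20. (!x5 || !x1 || x9) — !x1 is true.
  21. (!x9 || !x2) — !x9 is true.
  22. (x7 || !x4) — !x4 is true.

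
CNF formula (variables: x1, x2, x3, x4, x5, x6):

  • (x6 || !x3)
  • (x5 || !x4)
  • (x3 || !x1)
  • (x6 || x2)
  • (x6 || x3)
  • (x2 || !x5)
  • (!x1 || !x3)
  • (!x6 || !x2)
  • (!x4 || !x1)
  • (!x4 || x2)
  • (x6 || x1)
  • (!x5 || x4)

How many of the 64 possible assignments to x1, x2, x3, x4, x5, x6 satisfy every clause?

The models are:
  x1=F x2=F x3=F x4=F x5=F x6=T
  x1=F x2=F x3=T x4=F x5=F x6=T
That's 2 in total.

2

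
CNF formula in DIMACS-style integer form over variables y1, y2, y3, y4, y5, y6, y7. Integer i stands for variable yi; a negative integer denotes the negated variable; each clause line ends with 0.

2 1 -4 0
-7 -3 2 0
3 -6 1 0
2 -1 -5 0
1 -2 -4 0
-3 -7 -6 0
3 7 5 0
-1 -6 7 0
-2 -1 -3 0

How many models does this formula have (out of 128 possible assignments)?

Split on y1, then y2.
  y1=T, y2=T: y4 free; 5 ways for (y3,y5,y6,y7) × 2^1 = 10.
  y1=T, y2=F: y4 free; 3 ways for (y3,y5,y6,y7) × 2^1 = 6.
  y1=F, y2=T: 9 of the 32 assignments to (y3,y4,y5,y6,y7) work.
  y1=F, y2=F: 7 of the 32 assignments to (y3,y4,y5,y6,y7) work.
Total: 10 + 6 + 9 + 7 = 32.

32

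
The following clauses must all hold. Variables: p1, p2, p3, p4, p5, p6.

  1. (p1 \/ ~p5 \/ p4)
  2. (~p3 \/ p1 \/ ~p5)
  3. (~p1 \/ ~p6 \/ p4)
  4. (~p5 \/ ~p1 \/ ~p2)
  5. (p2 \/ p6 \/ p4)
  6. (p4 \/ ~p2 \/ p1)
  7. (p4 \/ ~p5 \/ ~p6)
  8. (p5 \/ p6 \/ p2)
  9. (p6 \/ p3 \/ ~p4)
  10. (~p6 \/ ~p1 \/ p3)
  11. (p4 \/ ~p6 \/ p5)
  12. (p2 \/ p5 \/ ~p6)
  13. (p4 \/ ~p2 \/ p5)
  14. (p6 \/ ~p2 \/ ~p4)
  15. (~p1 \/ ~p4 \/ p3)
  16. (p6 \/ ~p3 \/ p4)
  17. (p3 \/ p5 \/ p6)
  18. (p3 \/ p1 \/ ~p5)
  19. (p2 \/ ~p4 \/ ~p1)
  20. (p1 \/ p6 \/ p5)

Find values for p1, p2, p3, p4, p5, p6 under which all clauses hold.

p1 = False, p2 = True, p3 = True, p4 = True, p5 = False, p6 = True

Check each clause:
  1. (~p5 \/ p1 \/ p4) — ~p5 is true.
  2. (~p5 \/ p1 \/ ~p3) — ~p5 is true.
  3. (~p1 \/ ~p6 \/ p4) — p4 is true.
  4. (~p2 \/ ~p1 \/ ~p5) — ~p5 is true.
  5. (p4 \/ p6 \/ p2) — p2 is true.
  6. (p1 \/ ~p2 \/ p4) — p4 is true.
  7. (~p6 \/ ~p5 \/ p4) — ~p5 is true.
  8. (p5 \/ p6 \/ p2) — p2 is true.
  9. (p6 \/ p3 \/ ~p4) — p3 is true.
  10. (~p6 \/ ~p1 \/ p3) — p3 is true.
  11. (p4 \/ ~p6 \/ p5) — p4 is true.
  12. (~p6 \/ p5 \/ p2) — p2 is true.
  13. (~p2 \/ p4 \/ p5) — p4 is true.
  14. (p6 \/ ~p2 \/ ~p4) — p6 is true.
  15. (~p1 \/ ~p4 \/ p3) — p3 is true.
  16. (p4 \/ p6 \/ ~p3) — p4 is true.
  17. (p5 \/ p3 \/ p6) — p3 is true.
  18. (p3 \/ ~p5 \/ p1) — p3 is true.
  19. (~p4 \/ p2 \/ ~p1) — p2 is true.
  20. (p5 \/ p6 \/ p1) — p6 is true.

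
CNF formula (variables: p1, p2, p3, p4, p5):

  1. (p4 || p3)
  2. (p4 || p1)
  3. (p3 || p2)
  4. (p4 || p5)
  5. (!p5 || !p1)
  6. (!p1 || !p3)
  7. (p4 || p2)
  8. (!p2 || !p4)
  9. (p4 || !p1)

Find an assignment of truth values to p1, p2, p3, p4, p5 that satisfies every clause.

p1=F, p2=F, p3=T, p4=T, p5=T

Check each clause:
  1. (p3 || p4) — p3 is true.
  2. (p1 || p4) — p4 is true.
  3. (p3 || p2) — p3 is true.
  4. (p4 || p5) — p4 is true.
  5. (!p5 || !p1) — !p1 is true.
  6. (!p1 || !p3) — !p1 is true.
  7. (p4 || p2) — p4 is true.
  8. (!p4 || !p2) — !p2 is true.
  9. (!p1 || p4) — p4 is true.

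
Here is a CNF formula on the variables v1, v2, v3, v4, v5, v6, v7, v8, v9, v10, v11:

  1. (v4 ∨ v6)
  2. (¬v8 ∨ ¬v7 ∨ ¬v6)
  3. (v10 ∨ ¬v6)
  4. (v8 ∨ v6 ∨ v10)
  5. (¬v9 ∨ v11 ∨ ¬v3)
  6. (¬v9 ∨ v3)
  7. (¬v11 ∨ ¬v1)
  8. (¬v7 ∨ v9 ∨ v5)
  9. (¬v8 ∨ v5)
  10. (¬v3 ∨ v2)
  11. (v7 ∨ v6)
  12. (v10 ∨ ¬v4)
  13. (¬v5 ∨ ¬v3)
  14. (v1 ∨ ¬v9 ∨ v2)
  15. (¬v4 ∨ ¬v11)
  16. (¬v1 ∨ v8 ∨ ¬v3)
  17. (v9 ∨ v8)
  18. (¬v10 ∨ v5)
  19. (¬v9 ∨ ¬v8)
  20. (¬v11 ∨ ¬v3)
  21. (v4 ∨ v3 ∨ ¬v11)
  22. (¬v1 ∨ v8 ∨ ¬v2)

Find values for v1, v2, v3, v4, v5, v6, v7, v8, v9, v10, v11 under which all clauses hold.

v1=1, v2=0, v3=0, v4=0, v5=1, v6=1, v7=0, v8=1, v9=0, v10=1, v11=0

Try v1 = True.
  then v11 is forced to False.
Set v2 = False and propagate.
  then v3 is forced to False.
  then v9 is forced to False.
  then v8 is forced to True.
  then v5 is forced to True.
The remaining clauses are satisfied by v4 = False, v6 = True, v7 = False, v10 = True.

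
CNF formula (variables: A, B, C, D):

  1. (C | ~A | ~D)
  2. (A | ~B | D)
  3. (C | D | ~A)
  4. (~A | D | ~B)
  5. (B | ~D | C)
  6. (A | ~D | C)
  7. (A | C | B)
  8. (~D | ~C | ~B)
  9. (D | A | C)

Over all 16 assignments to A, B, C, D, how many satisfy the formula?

4

The models are:
  A=0 B=0 C=1 D=0
  A=0 B=0 C=1 D=1
  A=1 B=0 C=1 D=0
  A=1 B=0 C=1 D=1
Count: 4.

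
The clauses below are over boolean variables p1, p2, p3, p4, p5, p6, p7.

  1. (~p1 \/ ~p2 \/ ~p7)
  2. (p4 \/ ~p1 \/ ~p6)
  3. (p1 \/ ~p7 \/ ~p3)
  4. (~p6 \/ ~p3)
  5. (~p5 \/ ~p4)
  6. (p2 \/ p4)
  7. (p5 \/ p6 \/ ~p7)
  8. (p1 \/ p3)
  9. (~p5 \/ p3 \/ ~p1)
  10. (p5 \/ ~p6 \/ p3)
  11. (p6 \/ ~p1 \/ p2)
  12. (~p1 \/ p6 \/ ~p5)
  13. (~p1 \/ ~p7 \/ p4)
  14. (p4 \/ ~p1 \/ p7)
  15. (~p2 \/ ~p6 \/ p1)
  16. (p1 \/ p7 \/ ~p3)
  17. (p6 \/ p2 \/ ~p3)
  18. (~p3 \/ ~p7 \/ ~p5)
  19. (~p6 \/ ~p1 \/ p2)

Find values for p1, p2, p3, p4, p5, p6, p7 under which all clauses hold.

p1=True  p2=True  p3=True  p4=True  p5=False  p6=False  p7=False

Check each clause:
  1. (~p2 \/ ~p7 \/ ~p1) — ~p7 is true.
  2. (~p1 \/ ~p6 \/ p4) — ~p6 is true.
  3. (p1 \/ ~p7 \/ ~p3) — ~p7 is true.
  4. (~p6 \/ ~p3) — ~p6 is true.
  5. (~p5 \/ ~p4) — ~p5 is true.
  6. (p4 \/ p2) — p2 is true.
  7. (p6 \/ ~p7 \/ p5) — ~p7 is true.
  8. (p1 \/ p3) — p1 is true.
  9. (~p1 \/ ~p5 \/ p3) — p3 is true.
  10. (p3 \/ p5 \/ ~p6) — ~p6 is true.
  11. (p6 \/ p2 \/ ~p1) — p2 is true.
  12. (p6 \/ ~p1 \/ ~p5) — ~p5 is true.
  13. (p4 \/ ~p1 \/ ~p7) — ~p7 is true.
  14. (~p1 \/ p4 \/ p7) — p4 is true.
  15. (~p6 \/ ~p2 \/ p1) — p1 is true.
  16. (p7 \/ ~p3 \/ p1) — p1 is true.
  17. (p6 \/ p2 \/ ~p3) — p2 is true.
  18. (~p5 \/ ~p3 \/ ~p7) — ~p7 is true.
  19. (~p6 \/ p2 \/ ~p1) — p2 is true.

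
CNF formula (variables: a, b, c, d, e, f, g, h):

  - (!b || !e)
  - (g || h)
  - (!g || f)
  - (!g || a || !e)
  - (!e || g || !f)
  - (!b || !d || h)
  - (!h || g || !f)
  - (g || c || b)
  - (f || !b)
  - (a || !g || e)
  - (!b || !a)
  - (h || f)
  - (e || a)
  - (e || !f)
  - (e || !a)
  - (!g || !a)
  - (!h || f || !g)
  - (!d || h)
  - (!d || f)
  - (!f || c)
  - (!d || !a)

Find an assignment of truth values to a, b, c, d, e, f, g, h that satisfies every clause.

a=True, b=False, c=True, d=False, e=True, f=False, g=False, h=True

Check each clause:
  1. (!b || !e) — !b is true.
  2. (g || h) — h is true.
  3. (!g || f) — !g is true.
  4. (!g || !e || a) — a is true.
  5. (!e || !f || g) — !f is true.
  6. (!d || !b || h) — h is true.
  7. (g || !f || !h) — !f is true.
  8. (b || g || c) — c is true.
  9. (f || !b) — !b is true.
  10. (a || e || !g) — !g is true.
  11. (!a || !b) — !b is true.
  12. (f || h) — h is true.
  13. (e || a) — a is true.
  14. (!f || e) — !f is true.
  15. (!a || e) — e is true.
  16. (!a || !g) — !g is true.
  17. (f || !g || !h) — !g is true.
  18. (h || !d) — h is true.
  19. (!d || f) — !d is true.
  20. (!f || c) — !f is true.
  21. (!a || !d) — !d is true.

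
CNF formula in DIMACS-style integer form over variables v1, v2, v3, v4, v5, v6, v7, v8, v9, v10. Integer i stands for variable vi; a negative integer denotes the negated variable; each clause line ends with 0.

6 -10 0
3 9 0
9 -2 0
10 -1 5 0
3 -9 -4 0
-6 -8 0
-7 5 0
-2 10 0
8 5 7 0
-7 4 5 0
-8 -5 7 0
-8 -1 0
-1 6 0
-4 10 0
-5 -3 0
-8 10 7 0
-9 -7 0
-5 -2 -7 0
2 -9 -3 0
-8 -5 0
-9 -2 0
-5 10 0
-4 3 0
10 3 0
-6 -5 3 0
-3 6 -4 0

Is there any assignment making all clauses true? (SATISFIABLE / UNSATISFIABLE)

UNSATISFIABLE

v5 = True:
  propagation gives v3=False, v9=True, v4=False, v7=False; an empty clause results — contradiction.
v5 = False:
  propagation gives v7=False, v8=True, v6=False, v10=False; an empty clause results — contradiction.
Every branch closes, so no satisfying assignment exists.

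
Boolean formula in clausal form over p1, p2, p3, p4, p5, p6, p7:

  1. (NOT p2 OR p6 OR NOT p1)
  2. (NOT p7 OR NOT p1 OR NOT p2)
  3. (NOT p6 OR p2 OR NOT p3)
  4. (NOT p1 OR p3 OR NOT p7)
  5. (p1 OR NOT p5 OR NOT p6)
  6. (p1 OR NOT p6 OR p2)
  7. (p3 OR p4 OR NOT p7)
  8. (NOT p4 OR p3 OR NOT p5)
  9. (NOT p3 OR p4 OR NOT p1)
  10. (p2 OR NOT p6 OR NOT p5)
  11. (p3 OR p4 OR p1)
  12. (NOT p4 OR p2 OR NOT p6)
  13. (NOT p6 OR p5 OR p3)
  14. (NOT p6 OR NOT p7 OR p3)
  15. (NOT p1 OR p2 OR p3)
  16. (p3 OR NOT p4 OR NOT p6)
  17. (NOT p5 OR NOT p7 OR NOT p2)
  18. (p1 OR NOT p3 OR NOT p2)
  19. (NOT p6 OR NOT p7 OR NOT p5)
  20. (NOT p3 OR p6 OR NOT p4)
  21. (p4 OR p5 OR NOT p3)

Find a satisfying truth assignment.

p1=F, p2=F, p3=T, p4=F, p5=T, p6=F, p7=F

Pure literal: p7 appears only negated; assign p7 = False.
Try p1 = False.
For the remaining variables, p2 = False, p3 = True, p4 = False, p5 = True, p6 = False works.
Every clause has at least one true literal under this assignment.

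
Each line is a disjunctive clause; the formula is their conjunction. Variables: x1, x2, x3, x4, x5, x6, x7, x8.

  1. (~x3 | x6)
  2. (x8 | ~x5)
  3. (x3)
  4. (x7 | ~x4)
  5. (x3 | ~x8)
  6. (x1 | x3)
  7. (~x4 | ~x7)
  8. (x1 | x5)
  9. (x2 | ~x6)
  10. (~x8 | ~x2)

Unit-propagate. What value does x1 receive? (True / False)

True

(x3) is a unit clause: x3 = True.
(x6 | ~x3) with x3 = True leaves only x6, so x6 = True.
From (~x6 | x2) and x6 = True: x2 = True.
In (~x8 | ~x2), ~x2 is now false; ~x8 must hold, so x8 = False.
(~x5 | x8) with x8 = False leaves only ~x5, so x5 = False.
In (x1 | x5), x5 is now false; x1 must hold, so x1 = True.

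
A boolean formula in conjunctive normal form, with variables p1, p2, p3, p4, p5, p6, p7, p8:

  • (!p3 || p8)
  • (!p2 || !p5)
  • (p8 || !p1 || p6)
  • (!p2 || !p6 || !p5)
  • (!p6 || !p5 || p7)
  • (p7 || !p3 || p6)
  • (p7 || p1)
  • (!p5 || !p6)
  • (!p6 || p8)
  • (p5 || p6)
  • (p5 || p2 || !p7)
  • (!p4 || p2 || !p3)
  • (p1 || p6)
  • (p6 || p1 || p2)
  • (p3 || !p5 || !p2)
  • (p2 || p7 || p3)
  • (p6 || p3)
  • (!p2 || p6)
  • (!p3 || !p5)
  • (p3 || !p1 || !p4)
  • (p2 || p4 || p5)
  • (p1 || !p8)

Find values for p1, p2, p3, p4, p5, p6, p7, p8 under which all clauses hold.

p1=1  p2=1  p3=1  p4=1  p5=0  p6=1  p7=1  p8=1

Try p1 = True.
Set p2 = True and propagate.
  then p5 is forced to False.
  then p6 is forced to True.
  then p8 is forced to True.
Branch on p3: take p3 = True.
p4, p7 are now unconstrained; take p4 = True, p7 = True.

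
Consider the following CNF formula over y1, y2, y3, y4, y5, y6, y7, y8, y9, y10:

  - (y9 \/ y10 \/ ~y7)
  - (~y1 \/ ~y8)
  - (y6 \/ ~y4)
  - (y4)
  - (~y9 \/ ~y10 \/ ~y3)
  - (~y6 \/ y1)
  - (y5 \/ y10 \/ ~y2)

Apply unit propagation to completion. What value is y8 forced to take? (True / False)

Unit clause (y4) sets y4 = True.
In (y6 \/ ~y4), ~y4 is now false; y6 must hold, so y6 = True.
(~y6 \/ y1) with y6 = True leaves only y1, so y1 = True.
(~y1 \/ ~y8) with y1 = True leaves only ~y8, so y8 = False.

False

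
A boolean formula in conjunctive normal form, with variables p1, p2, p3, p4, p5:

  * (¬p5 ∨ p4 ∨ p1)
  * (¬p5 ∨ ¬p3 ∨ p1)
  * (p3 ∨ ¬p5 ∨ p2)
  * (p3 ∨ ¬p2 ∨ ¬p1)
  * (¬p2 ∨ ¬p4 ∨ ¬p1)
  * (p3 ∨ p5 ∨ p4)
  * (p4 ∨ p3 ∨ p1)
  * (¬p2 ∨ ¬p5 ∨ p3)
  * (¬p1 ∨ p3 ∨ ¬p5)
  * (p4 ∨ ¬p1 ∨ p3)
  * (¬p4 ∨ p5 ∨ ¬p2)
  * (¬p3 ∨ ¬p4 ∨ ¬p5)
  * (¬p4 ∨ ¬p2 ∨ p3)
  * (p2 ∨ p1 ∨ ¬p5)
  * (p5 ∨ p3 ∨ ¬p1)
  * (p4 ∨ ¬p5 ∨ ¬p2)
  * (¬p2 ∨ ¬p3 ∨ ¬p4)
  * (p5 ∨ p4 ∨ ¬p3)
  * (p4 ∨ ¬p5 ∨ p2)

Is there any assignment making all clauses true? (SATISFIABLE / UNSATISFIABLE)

SATISFIABLE

Branch on p1: take p1 = False.
The remaining clauses are satisfied by p2 = False, p3 = False, p4 = True, p5 = False.
Every clause has at least one true literal under this assignment.
So p1 = 0, p2 = 0, p3 = 0, p4 = 1, p5 = 0 is a satisfying assignment.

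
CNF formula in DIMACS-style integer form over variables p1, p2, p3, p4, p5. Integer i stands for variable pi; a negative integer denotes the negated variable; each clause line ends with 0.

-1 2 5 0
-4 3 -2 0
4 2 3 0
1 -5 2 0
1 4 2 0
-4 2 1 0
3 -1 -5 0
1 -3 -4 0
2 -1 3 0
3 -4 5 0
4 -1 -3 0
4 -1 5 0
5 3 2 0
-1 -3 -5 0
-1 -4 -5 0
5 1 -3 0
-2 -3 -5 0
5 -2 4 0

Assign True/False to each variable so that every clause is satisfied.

p1=T, p2=T, p3=T, p4=T, p5=F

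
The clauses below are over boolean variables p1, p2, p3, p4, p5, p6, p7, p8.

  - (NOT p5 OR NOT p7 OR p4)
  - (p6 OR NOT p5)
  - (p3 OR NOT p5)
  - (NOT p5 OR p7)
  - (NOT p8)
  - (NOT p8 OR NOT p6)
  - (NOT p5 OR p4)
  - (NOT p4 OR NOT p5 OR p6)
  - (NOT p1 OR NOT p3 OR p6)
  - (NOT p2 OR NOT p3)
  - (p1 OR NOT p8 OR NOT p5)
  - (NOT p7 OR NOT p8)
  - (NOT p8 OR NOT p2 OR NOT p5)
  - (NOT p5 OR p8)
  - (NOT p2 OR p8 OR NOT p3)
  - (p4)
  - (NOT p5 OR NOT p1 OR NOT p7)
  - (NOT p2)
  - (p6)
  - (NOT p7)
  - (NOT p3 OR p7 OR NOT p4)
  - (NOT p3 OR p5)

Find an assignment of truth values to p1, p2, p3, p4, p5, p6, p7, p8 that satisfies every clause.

(NOT p8) is a unit clause, so p8 = False.
Unit propagation: (NOT p5) forces p5 = False.
(p4) is a unit clause, so p4 = True.
Unit propagation: (NOT p2) forces p2 = False.
The clause (p6) is unit: p6 must be True.
Unit propagation: (NOT p7) forces p7 = False.
Unit propagation: (NOT p3) forces p3 = False.
p1 is now unconstrained; take p1 = True.
Check each clause:
  1. (NOT p7 OR p4 OR NOT p5) — NOT p7 is true.
  2. (NOT p5 OR p6) — NOT p5 is true.
  3. (NOT p5 OR p3) — NOT p5 is true.
  4. (NOT p5 OR p7) — NOT p5 is true.
  5. (NOT p8) — NOT p8 is true.
  6. (NOT p6 OR NOT p8) — NOT p8 is true.
  7. (p4 OR NOT p5) — NOT p5 is true.
  8. (NOT p4 OR p6 OR NOT p5) — NOT p5 is true.
  9. (NOT p1 OR NOT p3 OR p6) — NOT p3 is true.
  10. (NOT p2 OR NOT p3) — NOT p3 is true.
  11. (NOT p8 OR NOT p5 OR p1) — NOT p8 is true.
  12. (NOT p7 OR NOT p8) — NOT p8 is true.
  13. (NOT p2 OR NOT p5 OR NOT p8) — NOT p8 is true.
  14. (NOT p5 OR p8) — NOT p5 is true.
  15. (NOT p3 OR p8 OR NOT p2) — NOT p3 is true.
  16. (p4) — p4 is true.
  17. (NOT p5 OR NOT p1 OR NOT p7) — NOT p7 is true.
  18. (NOT p2) — NOT p2 is true.
  19. (p6) — p6 is true.
  20. (NOT p7) — NOT p7 is true.
  21. (NOT p3 OR NOT p4 OR p7) — NOT p3 is true.
  22. (NOT p3 OR p5) — NOT p3 is true.

p1=True, p2=False, p3=False, p4=True, p5=False, p6=True, p7=False, p8=False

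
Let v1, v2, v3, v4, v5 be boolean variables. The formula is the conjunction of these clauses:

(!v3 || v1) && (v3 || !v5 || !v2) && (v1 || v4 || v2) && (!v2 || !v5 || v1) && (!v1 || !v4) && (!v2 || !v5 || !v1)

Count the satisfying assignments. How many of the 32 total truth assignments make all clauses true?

10

Split on v1, then v2.
  v1=1, v2=1: remaining (v3,v4,v5) ∈ {(0,0,0); (1,0,0)} — 2.
  v1=1, v2=0: remaining (v3,v4,v5) ∈ {(0,0,0); (0,0,1); (1,0,0); (1,0,1)} — 4.
  v1=0, v2=1: remaining (v3,v4,v5) ∈ {(0,0,0); (0,1,0)} — 2.
  v1=0, v2=0: remaining (v3,v4,v5) ∈ {(0,1,0); (0,1,1)} — 2.
Total: 2 + 4 + 2 + 2 = 10.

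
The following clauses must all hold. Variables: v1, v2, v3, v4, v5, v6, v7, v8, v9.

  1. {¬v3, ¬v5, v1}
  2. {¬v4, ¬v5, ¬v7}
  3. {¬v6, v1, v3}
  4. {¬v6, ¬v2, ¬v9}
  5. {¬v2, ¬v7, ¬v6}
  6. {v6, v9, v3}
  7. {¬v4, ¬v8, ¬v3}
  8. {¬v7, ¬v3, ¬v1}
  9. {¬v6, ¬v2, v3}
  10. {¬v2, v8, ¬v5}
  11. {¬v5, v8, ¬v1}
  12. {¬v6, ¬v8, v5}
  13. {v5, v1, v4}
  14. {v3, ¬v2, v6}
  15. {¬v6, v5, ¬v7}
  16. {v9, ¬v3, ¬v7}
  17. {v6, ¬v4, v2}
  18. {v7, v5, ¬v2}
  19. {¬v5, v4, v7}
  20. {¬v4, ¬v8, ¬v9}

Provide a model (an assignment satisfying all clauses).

v1=T, v2=F, v3=F, v4=F, v5=T, v6=F, v7=T, v8=T, v9=T

Set v1 = True and propagate.
Try v2 = False.
Set v3 = False and propagate.
For the remaining variables, v4 = False, v5 = True, v6 = False, v7 = True, v8 = True, v9 = True works.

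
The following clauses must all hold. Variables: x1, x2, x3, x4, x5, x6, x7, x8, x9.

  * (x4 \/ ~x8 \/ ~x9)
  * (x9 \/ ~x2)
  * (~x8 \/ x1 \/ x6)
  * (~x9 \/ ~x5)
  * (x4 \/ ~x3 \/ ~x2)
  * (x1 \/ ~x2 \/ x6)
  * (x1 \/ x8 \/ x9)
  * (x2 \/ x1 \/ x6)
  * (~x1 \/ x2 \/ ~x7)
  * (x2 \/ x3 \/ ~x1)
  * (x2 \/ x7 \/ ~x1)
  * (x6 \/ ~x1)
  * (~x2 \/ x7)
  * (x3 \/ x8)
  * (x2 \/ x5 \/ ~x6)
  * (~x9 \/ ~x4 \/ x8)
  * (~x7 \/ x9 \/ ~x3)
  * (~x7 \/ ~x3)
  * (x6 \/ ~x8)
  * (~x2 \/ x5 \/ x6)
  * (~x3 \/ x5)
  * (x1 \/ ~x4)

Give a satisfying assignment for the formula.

x1=False, x2=False, x3=True, x4=False, x5=True, x6=True, x7=False, x8=True, x9=False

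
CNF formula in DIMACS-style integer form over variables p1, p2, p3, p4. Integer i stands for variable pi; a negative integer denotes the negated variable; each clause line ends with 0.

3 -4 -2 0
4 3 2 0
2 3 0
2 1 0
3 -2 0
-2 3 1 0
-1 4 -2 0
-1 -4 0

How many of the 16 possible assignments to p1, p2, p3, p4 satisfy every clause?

Satisfying assignments:
  p1=F p2=T p3=T p4=F
  p1=F p2=T p3=T p4=T
  p1=T p2=F p3=T p4=F
That's 3 in total.

3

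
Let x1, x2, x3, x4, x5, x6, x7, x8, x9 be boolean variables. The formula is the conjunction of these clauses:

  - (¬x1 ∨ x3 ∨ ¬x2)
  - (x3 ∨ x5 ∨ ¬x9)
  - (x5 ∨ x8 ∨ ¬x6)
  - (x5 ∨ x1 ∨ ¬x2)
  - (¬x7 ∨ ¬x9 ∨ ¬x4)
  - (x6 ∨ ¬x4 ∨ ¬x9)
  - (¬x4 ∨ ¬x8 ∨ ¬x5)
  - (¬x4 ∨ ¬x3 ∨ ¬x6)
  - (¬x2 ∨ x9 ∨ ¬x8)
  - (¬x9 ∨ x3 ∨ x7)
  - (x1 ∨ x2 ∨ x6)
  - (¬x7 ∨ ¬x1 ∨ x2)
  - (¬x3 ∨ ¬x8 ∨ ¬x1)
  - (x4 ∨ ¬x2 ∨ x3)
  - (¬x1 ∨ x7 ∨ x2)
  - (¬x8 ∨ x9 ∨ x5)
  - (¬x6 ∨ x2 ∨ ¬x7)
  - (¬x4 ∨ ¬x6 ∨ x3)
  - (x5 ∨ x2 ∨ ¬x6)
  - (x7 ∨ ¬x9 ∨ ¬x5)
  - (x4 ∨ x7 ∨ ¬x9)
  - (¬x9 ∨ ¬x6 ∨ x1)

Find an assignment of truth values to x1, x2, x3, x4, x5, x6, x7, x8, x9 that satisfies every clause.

x1=F, x2=F, x3=T, x4=F, x5=T, x6=T, x7=F, x8=F, x9=F

Branch on x1: take x1 = False.
Branch on x2: take x2 = False.
  then x6 is forced to True.
  then x7 is forced to False.
  then x5 is forced to True.
  then x9 is forced to False.
The remaining clauses are satisfied by x3 = True, x4 = False, x8 = False.
Check each clause:
  1. (¬x1 ∨ x3 ∨ ¬x2) — x3 is true.
  2. (x5 ∨ x3 ∨ ¬x9) — x3 is true.
  3. (x8 ∨ ¬x6 ∨ x5) — x5 is true.
  4. (¬x2 ∨ x5 ∨ x1) — x5 is true.
  5. (¬x4 ∨ ¬x9 ∨ ¬x7) — ¬x7 is true.
  6. (¬x9 ∨ ¬x4 ∨ x6) — ¬x4 is true.
  7. (¬x5 ∨ ¬x8 ∨ ¬x4) — ¬x8 is true.
  8. (¬x4 ∨ ¬x6 ∨ ¬x3) — ¬x4 is true.
  9. (¬x8 ∨ ¬x2 ∨ x9) — ¬x8 is true.
  10. (x3 ∨ x7 ∨ ¬x9) — x3 is true.
  11. (x6 ∨ x1 ∨ x2) — x6 is true.
  12. (¬x7 ∨ x2 ∨ ¬x1) — ¬x7 is true.
  13. (¬x8 ∨ ¬x1 ∨ ¬x3) — ¬x8 is true.
  14. (x3 ∨ ¬x2 ∨ x4) — x3 is true.
  15. (¬x1 ∨ x2 ∨ x7) — ¬x1 is true.
  16. (x5 ∨ ¬x8 ∨ x9) — ¬x8 is true.
  17. (¬x7 ∨ ¬x6 ∨ x2) — ¬x7 is true.
  18. (¬x6 ∨ ¬x4 ∨ x3) — x3 is true.
  19. (x5 ∨ x2 ∨ ¬x6) — x5 is true.
  20. (¬x9 ∨ x7 ∨ ¬x5) — ¬x9 is true.
  21. (x7 ∨ x4 ∨ ¬x9) — ¬x9 is true.
  22. (¬x9 ∨ ¬x6 ∨ x1) — ¬x9 is true.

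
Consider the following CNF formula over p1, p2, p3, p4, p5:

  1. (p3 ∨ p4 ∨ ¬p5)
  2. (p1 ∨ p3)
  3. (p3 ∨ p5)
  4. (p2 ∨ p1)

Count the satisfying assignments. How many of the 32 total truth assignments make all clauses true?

14

Split on p3, then p1.
  p3=T, p1=T: p2, p4, p5 free → 2^3 = 8.
  p3=T, p1=F: remaining (p2,p4,p5) ∈ {(T,F,F); (T,F,T); (T,T,F); (T,T,T)} — 4.
  p3=F, p1=T: remaining (p2,p4,p5) ∈ {(F,T,T); (T,T,T)} — 2.
  p3=F, p1=F: a clause becomes empty — 0.
Total: 8 + 4 + 2 + 0 = 14.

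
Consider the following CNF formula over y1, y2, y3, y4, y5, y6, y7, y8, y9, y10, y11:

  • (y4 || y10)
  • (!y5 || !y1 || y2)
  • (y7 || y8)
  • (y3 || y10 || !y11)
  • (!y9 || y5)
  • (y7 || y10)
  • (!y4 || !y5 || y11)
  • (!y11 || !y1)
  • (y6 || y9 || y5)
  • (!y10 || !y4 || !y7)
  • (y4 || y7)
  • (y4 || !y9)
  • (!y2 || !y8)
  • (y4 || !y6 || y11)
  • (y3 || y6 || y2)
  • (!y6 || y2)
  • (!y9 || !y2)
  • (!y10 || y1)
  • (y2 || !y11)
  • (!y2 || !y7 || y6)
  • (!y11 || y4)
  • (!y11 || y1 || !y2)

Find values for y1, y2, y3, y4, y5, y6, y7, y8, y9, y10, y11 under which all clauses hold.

y1 = False, y2 = True, y3 = False, y4 = True, y5 = False, y6 = True, y7 = True, y8 = False, y9 = False, y10 = False, y11 = False

Try y1 = False.
  then y10 is forced to False.
  then y4 is forced to True.
  then y7 is forced to True.
Set y2 = True and propagate.
  then y8 is forced to False.
  then y9 is forced to False.
  then y6 is forced to True.
  then y11 is forced to False.
  then y5 is forced to False.
y3 is now unconstrained; take y3 = False.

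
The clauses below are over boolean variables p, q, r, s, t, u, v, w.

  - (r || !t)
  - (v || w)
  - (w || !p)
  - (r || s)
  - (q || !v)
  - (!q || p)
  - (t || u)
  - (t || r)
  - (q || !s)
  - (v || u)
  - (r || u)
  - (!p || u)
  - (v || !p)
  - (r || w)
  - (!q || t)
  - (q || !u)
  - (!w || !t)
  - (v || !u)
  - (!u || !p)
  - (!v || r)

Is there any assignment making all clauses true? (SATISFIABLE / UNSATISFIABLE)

UNSATISFIABLE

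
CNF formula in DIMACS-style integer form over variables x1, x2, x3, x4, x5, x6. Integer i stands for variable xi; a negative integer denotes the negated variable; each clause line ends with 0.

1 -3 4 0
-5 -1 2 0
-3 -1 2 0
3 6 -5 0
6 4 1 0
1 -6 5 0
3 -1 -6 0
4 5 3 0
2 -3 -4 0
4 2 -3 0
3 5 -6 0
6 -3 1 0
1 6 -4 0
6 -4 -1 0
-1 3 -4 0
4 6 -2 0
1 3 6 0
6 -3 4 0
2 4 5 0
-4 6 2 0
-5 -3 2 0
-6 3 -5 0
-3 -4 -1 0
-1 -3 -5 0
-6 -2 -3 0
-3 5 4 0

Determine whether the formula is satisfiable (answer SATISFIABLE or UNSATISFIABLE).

UNSATISFIABLE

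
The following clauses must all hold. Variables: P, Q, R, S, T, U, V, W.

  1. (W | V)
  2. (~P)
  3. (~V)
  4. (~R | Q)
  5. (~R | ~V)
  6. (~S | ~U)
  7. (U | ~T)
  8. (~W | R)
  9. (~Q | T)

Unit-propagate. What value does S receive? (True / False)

False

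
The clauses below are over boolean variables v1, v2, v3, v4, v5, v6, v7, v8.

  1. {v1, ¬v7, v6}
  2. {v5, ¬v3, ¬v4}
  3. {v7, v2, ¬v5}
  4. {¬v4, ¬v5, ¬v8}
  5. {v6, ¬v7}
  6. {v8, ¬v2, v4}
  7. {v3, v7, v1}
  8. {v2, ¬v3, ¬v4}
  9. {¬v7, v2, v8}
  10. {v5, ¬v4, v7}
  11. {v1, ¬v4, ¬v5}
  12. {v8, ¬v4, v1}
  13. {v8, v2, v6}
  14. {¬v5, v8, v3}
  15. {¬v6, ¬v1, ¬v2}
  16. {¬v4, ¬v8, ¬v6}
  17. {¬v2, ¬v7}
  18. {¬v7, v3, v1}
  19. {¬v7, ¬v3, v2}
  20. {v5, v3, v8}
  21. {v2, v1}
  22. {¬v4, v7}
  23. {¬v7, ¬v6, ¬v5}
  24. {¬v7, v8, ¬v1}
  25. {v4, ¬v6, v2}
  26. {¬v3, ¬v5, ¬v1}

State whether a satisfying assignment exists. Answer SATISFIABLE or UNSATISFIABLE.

SATISFIABLE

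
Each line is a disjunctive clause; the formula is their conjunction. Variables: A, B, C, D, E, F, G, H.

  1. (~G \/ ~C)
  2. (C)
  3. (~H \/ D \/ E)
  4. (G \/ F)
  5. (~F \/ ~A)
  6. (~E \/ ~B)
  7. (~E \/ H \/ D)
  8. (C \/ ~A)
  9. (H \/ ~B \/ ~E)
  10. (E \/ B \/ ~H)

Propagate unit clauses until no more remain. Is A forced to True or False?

False

(C) stands alone — C = True.
In (~C \/ ~G), ~C is now false; ~G must hold, so G = False.
(G \/ F) with G = False leaves only F, so F = True.
In (~A \/ ~F), ~F is now false; ~A must hold, so A = False.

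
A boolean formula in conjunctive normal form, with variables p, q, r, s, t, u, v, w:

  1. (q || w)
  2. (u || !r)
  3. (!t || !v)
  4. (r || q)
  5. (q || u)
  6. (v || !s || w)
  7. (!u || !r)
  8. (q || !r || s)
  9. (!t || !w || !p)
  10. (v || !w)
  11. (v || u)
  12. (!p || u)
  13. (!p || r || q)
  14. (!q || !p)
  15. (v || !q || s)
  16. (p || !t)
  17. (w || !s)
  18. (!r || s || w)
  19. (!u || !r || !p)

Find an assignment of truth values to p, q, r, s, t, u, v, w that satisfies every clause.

p=0, q=1, r=0, s=0, t=0, u=0, v=1, w=0

Check each clause:
  1. (q || w) — q is true.
  2. (!r || u) — !r is true.
  3. (!v || !t) — !t is true.
  4. (q || r) — q is true.
  5. (u || q) — q is true.
  6. (!s || v || w) — !s is true.
  7. (!u || !r) — !u is true.
  8. (!r || s || q) — q is true.
  9. (!p || !t || !w) — !w is true.
  10. (!w || v) — !w is true.
  11. (v || u) — v is true.
  12. (!p || u) — !p is true.
  13. (!p || r || q) — q is true.
  14. (!p || !q) — !p is true.
  15. (!q || s || v) — v is true.
  16. (p || !t) — !t is true.
  17. (!s || w) — !s is true.
  18. (s || !r || w) — !r is true.
  19. (!r || !u || !p) — !u is true.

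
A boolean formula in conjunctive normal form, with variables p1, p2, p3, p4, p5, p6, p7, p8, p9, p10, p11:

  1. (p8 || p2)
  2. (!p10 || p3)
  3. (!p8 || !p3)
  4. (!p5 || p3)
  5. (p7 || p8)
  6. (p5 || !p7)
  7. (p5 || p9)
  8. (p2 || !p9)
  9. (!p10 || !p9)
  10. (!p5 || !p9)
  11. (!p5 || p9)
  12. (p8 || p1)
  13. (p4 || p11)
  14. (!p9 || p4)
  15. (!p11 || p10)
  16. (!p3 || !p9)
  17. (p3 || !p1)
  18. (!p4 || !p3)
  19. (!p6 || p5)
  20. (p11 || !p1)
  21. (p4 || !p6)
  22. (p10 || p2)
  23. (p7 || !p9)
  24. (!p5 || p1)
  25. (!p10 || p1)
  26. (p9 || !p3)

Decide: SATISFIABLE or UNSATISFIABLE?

UNSATISFIABLE

p9 = True:
  propagation gives p2=True, p10=False, p5=False, p7=False; an empty clause results — contradiction.
p9 = False:
  propagation gives p5=True; an empty clause results — contradiction.
Every branch closes, so no satisfying assignment exists.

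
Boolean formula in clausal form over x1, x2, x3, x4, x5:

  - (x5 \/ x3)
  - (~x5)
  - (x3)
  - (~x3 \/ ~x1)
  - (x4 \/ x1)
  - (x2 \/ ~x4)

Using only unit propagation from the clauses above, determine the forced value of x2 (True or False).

True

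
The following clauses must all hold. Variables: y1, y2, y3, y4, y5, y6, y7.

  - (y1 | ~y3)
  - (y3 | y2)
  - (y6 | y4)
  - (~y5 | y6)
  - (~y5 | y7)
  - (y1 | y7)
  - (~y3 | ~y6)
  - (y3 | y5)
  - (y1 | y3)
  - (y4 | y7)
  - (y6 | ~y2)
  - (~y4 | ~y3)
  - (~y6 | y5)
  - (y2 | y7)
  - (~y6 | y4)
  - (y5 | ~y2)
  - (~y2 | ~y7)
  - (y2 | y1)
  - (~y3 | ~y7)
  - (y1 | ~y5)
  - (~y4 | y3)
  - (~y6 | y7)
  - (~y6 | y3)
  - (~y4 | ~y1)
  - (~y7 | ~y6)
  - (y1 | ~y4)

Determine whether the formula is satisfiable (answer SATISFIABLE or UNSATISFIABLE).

UNSATISFIABLE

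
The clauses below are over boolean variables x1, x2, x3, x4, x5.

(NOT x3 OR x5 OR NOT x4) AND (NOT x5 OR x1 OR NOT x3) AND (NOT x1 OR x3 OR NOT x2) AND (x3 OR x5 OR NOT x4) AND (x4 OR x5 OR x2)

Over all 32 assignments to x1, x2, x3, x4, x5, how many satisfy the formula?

Split on x3, then x5.
  x3=T, x5=T: remaining (x1,x2,x4) ∈ {(T,F,F); (T,F,T); (T,T,F); (T,T,T)} — 4.
  x3=T, x5=F: remaining (x1,x2,x4) ∈ {(F,T,F); (T,T,F)} — 2.
  x3=F, x5=T: x4 free; 3 ways for (x1,x2) × 2^1 = 6.
  x3=F, x5=F: remaining (x1,x2,x4) ∈ {(F,T,F)} — 1.
Total: 4 + 2 + 6 + 1 = 13.

13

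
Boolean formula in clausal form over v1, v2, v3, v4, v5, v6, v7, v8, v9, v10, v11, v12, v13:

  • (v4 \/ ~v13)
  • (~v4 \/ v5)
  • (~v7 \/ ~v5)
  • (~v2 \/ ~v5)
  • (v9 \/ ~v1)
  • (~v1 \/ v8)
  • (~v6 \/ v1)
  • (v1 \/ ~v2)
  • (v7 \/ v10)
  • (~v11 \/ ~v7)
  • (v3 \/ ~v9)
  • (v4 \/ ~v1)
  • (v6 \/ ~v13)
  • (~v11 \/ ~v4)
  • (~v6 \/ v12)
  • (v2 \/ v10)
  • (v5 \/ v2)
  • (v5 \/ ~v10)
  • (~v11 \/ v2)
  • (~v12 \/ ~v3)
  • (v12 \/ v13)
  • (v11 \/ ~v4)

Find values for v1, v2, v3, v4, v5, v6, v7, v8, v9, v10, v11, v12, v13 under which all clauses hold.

v1 = False, v2 = False, v3 = False, v4 = False, v5 = True, v6 = False, v7 = False, v8 = False, v9 = False, v10 = True, v11 = False, v12 = True, v13 = False

Check each clause:
  1. (~v13 \/ v4) — ~v13 is true.
  2. (~v4 \/ v5) — ~v4 is true.
  3. (~v7 \/ ~v5) — ~v7 is true.
  4. (~v5 \/ ~v2) — ~v2 is true.
  5. (v9 \/ ~v1) — ~v1 is true.
  6. (v8 \/ ~v1) — ~v1 is true.
  7. (~v6 \/ v1) — ~v6 is true.
  8. (v1 \/ ~v2) — ~v2 is true.
  9. (v10 \/ v7) — v10 is true.
  10. (~v11 \/ ~v7) — ~v7 is true.
  11. (v3 \/ ~v9) — ~v9 is true.
  12. (~v1 \/ v4) — ~v1 is true.
  13. (~v13 \/ v6) — ~v13 is true.
  14. (~v4 \/ ~v11) — ~v4 is true.
  15. (v12 \/ ~v6) — ~v6 is true.
  16. (v10 \/ v2) — v10 is true.
  17. (v5 \/ v2) — v5 is true.
  18. (v5 \/ ~v10) — v5 is true.
  19. (v2 \/ ~v11) — ~v11 is true.
  20. (~v12 \/ ~v3) — ~v3 is true.
  21. (v13 \/ v12) — v12 is true.
  22. (v11 \/ ~v4) — ~v4 is true.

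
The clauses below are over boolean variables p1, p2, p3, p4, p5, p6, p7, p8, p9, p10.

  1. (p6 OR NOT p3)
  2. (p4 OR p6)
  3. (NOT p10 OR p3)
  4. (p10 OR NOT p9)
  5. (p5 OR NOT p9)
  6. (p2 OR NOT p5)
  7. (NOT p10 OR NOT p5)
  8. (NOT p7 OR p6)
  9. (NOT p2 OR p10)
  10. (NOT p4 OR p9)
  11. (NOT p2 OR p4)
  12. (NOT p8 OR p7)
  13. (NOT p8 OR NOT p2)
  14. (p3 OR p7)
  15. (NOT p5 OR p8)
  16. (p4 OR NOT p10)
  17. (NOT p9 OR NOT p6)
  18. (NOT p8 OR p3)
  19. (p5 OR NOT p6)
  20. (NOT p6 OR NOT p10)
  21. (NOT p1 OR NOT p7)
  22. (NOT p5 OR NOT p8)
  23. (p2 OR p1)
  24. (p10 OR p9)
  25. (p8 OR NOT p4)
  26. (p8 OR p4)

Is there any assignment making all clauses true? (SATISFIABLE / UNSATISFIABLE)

p8 = True:
  propagation gives p7=True, p6=True, p2=False, p5=False; an empty clause results — contradiction.
p8 = False:
  propagation gives p5=False, p9=False, p4=False; an empty clause results — contradiction.
Every branch closes, so no satisfying assignment exists.

UNSATISFIABLE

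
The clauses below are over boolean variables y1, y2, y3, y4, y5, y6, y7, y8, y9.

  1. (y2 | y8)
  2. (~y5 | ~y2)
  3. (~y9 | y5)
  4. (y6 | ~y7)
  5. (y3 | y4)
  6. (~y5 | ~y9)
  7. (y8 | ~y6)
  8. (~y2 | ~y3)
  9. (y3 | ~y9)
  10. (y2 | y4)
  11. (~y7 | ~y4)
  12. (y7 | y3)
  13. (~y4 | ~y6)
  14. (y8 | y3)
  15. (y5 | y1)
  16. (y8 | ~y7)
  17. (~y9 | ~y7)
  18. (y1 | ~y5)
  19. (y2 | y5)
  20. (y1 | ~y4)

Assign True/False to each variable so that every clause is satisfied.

y1 = True, y2 = False, y3 = True, y4 = True, y5 = True, y6 = False, y7 = False, y8 = True, y9 = False

y1 occurs only positively in the remaining clauses — set y1 = True.
Pure literal: y8 appears only positively; assign y8 = True.
Branch on y2: take y2 = False.
  then y4 is forced to True.
  then y7 is forced to False.
  then y3 is forced to True.
  then y6 is forced to False.
  then y5 is forced to True.
  then y9 is forced to False.
Check each clause:
  1. (y2 | y8) — y8 is true.
  2. (~y5 | ~y2) — ~y2 is true.
  3. (~y9 | y5) — y5 is true.
  4. (~y7 | y6) — ~y7 is true.
  5. (y3 | y4) — y3 is true.
  6. (~y9 | ~y5) — ~y9 is true.
  7. (~y6 | y8) — y8 is true.
  8. (~y3 | ~y2) — ~y2 is true.
  9. (y3 | ~y9) — y3 is true.
  10. (y4 | y2) — y4 is true.
  11. (~y4 | ~y7) — ~y7 is true.
  12. (y7 | y3) — y3 is true.
  13. (~y4 | ~y6) — ~y6 is true.
  14. (y3 | y8) — y8 is true.
  15. (y1 | y5) — y1 is true.
  16. (~y7 | y8) — y8 is true.
  17. (~y9 | ~y7) — ~y7 is true.
  18. (~y5 | y1) — y1 is true.
  19. (y2 | y5) — y5 is true.
  20. (~y4 | y1) — y1 is true.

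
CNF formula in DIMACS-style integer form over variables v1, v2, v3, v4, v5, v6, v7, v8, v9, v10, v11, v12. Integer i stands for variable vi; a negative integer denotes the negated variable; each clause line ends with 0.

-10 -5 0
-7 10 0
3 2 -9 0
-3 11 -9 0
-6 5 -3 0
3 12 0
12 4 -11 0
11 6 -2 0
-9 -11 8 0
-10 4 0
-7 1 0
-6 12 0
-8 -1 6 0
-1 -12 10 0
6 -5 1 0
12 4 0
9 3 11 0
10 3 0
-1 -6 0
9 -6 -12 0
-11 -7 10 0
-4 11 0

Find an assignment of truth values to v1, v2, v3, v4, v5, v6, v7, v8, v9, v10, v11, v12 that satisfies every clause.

v7 occurs only negated in the remaining clauses — set v7 = False.
Branch on v1: take v1 = False.
For the remaining variables, v2 = False, v3 = True, v4 = True, v5 = False, v6 = False, v8 = True, v9 = True, v10 = False, v11 = True, v12 = True works.
Check each clause:
  1. {¬v5, ¬v10} — ¬v5 is true.
  2. {¬v7, v10} — ¬v7 is true.
  3. {v3, v2, ¬v9} — v3 is true.
  4. {¬v3, ¬v9, v11} — v11 is true.
  5. {v5, ¬v6, ¬v3} — ¬v6 is true.
  6. {v3, v12} — v3 is true.
  7. {v4, v12, ¬v11} — v12 is true.
  8. {v11, ¬v2, v6} — v11 is true.
  9. {¬v9, v8, ¬v11} — v8 is true.
  10. {¬v10, v4} — v4 is true.
  11. {v1, ¬v7} — ¬v7 is true.
  12. {¬v6, v12} — ¬v6 is true.
  13. {¬v8, v6, ¬v1} — ¬v1 is true.
  14. {v10, ¬v12, ¬v1} — ¬v1 is true.
  15. {¬v5, v6, v1} — ¬v5 is true.
  16. {v12, v4} — v4 is true.
  17. {v9, v3, v11} — v3 is true.
  18. {v10, v3} — v3 is true.
  19. {¬v6, ¬v1} — ¬v6 is true.
  20. {v9, ¬v12, ¬v6} — v9 is true.
  21. {v10, ¬v11, ¬v7} — ¬v7 is true.
  22. {v11, ¬v4} — v11 is true.

v1 = F, v2 = F, v3 = T, v4 = T, v5 = F, v6 = F, v7 = F, v8 = T, v9 = T, v10 = F, v11 = T, v12 = T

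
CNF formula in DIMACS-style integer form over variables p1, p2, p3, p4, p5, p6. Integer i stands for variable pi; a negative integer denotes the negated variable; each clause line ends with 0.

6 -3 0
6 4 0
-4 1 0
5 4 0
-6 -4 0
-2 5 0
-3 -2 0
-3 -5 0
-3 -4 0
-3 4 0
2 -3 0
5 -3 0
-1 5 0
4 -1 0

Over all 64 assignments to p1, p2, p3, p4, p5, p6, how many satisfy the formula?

4

Satisfying assignments:
  p1=0 p2=0 p3=0 p4=0 p5=1 p6=1
  p1=0 p2=1 p3=0 p4=0 p5=1 p6=1
  p1=1 p2=0 p3=0 p4=1 p5=1 p6=0
  p1=1 p2=1 p3=0 p4=1 p5=1 p6=0
Count: 4.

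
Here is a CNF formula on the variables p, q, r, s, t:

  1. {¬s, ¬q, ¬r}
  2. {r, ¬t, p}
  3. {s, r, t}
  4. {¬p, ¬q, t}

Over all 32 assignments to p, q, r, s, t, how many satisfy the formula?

18

Case analysis on r and t:
  r=1, t=1: p free; 3 ways for (q,s) × 2^1 = 6.
  r=1, t=0: 5 of the 8 assignments to (p,q,s) work.
  r=0, t=1: remaining (p,q,s) ∈ {(1,0,0); (1,0,1); (1,1,0); (1,1,1)} — 4.
  r=0, t=0: remaining (p,q,s) ∈ {(0,0,1); (0,1,1); (1,0,1)} — 3.
Total: 6 + 5 + 4 + 3 = 18.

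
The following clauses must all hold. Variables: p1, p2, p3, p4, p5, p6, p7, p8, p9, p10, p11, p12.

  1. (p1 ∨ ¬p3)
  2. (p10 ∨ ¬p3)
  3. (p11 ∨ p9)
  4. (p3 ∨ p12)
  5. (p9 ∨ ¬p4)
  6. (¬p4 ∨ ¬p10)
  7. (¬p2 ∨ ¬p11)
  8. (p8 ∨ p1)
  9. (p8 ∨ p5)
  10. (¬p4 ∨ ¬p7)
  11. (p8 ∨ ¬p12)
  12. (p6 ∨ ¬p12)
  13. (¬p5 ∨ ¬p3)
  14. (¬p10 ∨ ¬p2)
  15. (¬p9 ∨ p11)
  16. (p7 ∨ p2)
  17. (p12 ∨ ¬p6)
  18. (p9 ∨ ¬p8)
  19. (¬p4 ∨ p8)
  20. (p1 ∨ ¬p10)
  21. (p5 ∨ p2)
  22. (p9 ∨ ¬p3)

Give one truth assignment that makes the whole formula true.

p1 occurs only positively in the remaining clauses — set p1 = True.
Pure literal: p4 appears only negated; assign p4 = False.
Try p2 = False.
  then p7 is forced to True.
  then p5 is forced to True.
  then p3 is forced to False.
  then p12 is forced to True.
  then p8 is forced to True.
  then p6 is forced to True.
  then p9 is forced to True.
  then p11 is forced to True.
p10 is now unconstrained; take p10 = False.
Check each clause:
  1. (p1 ∨ ¬p3) — p1 is true.
  2. (¬p3 ∨ p10) — ¬p3 is true.
  3. (p11 ∨ p9) — p9 is true.
  4. (p3 ∨ p12) — p12 is true.
  5. (p9 ∨ ¬p4) — p9 is true.
  6. (¬p10 ∨ ¬p4) — ¬p4 is true.
  7. (¬p2 ∨ ¬p11) — ¬p2 is true.
  8. (p1 ∨ p8) — p8 is true.
  9. (p5 ∨ p8) — p8 is true.
  10. (¬p7 ∨ ¬p4) — ¬p4 is true.
  11. (p8 ∨ ¬p12) — p8 is true.
  12. (p6 ∨ ¬p12) — p6 is true.
  13. (¬p5 ∨ ¬p3) — ¬p3 is true.
  14. (¬p2 ∨ ¬p10) — ¬p10 is true.
  15. (p11 ∨ ¬p9) — p11 is true.
  16. (p2 ∨ p7) — p7 is true.
  17. (p12 ∨ ¬p6) — p12 is true.
  18. (p9 ∨ ¬p8) — p9 is true.
  19. (¬p4 ∨ p8) — p8 is true.
  20. (¬p10 ∨ p1) — p1 is true.
  21. (p5 ∨ p2) — p5 is true.
  22. (¬p3 ∨ p9) — p9 is true.

p1=T  p2=F  p3=F  p4=F  p5=T  p6=T  p7=T  p8=T  p9=T  p10=F  p11=T  p12=T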